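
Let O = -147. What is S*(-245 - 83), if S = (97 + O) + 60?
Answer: -3280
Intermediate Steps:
S = 10 (S = (97 - 147) + 60 = -50 + 60 = 10)
S*(-245 - 83) = 10*(-245 - 83) = 10*(-328) = -3280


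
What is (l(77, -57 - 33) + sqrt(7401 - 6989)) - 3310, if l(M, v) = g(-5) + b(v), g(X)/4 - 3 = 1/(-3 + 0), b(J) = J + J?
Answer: -10438/3 + 2*sqrt(103) ≈ -3459.0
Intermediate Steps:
b(J) = 2*J
g(X) = 32/3 (g(X) = 12 + 4/(-3 + 0) = 12 + 4/(-3) = 12 + 4*(-1/3) = 12 - 4/3 = 32/3)
l(M, v) = 32/3 + 2*v
(l(77, -57 - 33) + sqrt(7401 - 6989)) - 3310 = ((32/3 + 2*(-57 - 33)) + sqrt(7401 - 6989)) - 3310 = ((32/3 + 2*(-90)) + sqrt(412)) - 3310 = ((32/3 - 180) + 2*sqrt(103)) - 3310 = (-508/3 + 2*sqrt(103)) - 3310 = -10438/3 + 2*sqrt(103)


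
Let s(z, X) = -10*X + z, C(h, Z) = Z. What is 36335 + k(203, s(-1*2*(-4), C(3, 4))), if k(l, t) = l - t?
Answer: 36570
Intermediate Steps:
s(z, X) = z - 10*X
36335 + k(203, s(-1*2*(-4), C(3, 4))) = 36335 + (203 - (-1*2*(-4) - 10*4)) = 36335 + (203 - (-2*(-4) - 40)) = 36335 + (203 - (8 - 40)) = 36335 + (203 - 1*(-32)) = 36335 + (203 + 32) = 36335 + 235 = 36570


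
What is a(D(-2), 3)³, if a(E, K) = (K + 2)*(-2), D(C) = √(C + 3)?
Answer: -1000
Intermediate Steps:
D(C) = √(3 + C)
a(E, K) = -4 - 2*K (a(E, K) = (2 + K)*(-2) = -4 - 2*K)
a(D(-2), 3)³ = (-4 - 2*3)³ = (-4 - 6)³ = (-10)³ = -1000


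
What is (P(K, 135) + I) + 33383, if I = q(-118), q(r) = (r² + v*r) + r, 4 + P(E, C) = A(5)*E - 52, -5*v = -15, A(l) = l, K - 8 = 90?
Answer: 47269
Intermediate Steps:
K = 98 (K = 8 + 90 = 98)
v = 3 (v = -⅕*(-15) = 3)
P(E, C) = -56 + 5*E (P(E, C) = -4 + (5*E - 52) = -4 + (-52 + 5*E) = -56 + 5*E)
q(r) = r² + 4*r (q(r) = (r² + 3*r) + r = r² + 4*r)
I = 13452 (I = -118*(4 - 118) = -118*(-114) = 13452)
(P(K, 135) + I) + 33383 = ((-56 + 5*98) + 13452) + 33383 = ((-56 + 490) + 13452) + 33383 = (434 + 13452) + 33383 = 13886 + 33383 = 47269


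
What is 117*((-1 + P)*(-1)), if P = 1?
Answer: 0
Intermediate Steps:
117*((-1 + P)*(-1)) = 117*((-1 + 1)*(-1)) = 117*(0*(-1)) = 117*0 = 0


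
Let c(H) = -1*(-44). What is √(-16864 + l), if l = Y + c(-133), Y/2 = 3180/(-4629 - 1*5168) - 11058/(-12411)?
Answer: 8*I*√431692024969301691/40530189 ≈ 129.69*I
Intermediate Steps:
c(H) = 44
Y = 45912164/40530189 (Y = 2*(3180/(-4629 - 1*5168) - 11058/(-12411)) = 2*(3180/(-4629 - 5168) - 11058*(-1/12411)) = 2*(3180/(-9797) + 3686/4137) = 2*(3180*(-1/9797) + 3686/4137) = 2*(-3180/9797 + 3686/4137) = 2*(22956082/40530189) = 45912164/40530189 ≈ 1.1328)
l = 1829240480/40530189 (l = 45912164/40530189 + 44 = 1829240480/40530189 ≈ 45.133)
√(-16864 + l) = √(-16864 + 1829240480/40530189) = √(-681671866816/40530189) = 8*I*√431692024969301691/40530189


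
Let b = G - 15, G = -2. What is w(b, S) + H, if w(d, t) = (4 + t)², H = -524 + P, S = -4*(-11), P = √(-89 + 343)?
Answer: 1780 + √254 ≈ 1795.9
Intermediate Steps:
P = √254 ≈ 15.937
S = 44
H = -524 + √254 ≈ -508.06
b = -17 (b = -2 - 15 = -17)
w(b, S) + H = (4 + 44)² + (-524 + √254) = 48² + (-524 + √254) = 2304 + (-524 + √254) = 1780 + √254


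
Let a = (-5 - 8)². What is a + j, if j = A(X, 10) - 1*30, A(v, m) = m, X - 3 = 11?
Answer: 149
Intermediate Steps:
X = 14 (X = 3 + 11 = 14)
j = -20 (j = 10 - 1*30 = 10 - 30 = -20)
a = 169 (a = (-13)² = 169)
a + j = 169 - 20 = 149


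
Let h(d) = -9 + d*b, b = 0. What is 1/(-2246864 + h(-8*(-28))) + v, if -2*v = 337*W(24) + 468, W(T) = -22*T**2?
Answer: 4797069361253/2246873 ≈ 2.1350e+6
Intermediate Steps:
h(d) = -9 (h(d) = -9 + d*0 = -9 + 0 = -9)
v = 2134998 (v = -(337*(-22*24**2) + 468)/2 = -(337*(-22*576) + 468)/2 = -(337*(-12672) + 468)/2 = -(-4270464 + 468)/2 = -1/2*(-4269996) = 2134998)
1/(-2246864 + h(-8*(-28))) + v = 1/(-2246864 - 9) + 2134998 = 1/(-2246873) + 2134998 = -1/2246873 + 2134998 = 4797069361253/2246873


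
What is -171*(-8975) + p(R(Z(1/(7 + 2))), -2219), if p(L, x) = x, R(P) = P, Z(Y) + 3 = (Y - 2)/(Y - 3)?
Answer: 1532506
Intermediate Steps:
Z(Y) = -3 + (-2 + Y)/(-3 + Y) (Z(Y) = -3 + (Y - 2)/(Y - 3) = -3 + (-2 + Y)/(-3 + Y))
-171*(-8975) + p(R(Z(1/(7 + 2))), -2219) = -171*(-8975) - 2219 = 1534725 - 2219 = 1532506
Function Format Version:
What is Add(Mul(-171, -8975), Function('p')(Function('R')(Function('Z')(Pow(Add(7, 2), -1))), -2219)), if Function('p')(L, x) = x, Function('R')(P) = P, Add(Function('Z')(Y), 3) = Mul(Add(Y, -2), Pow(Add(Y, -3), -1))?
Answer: 1532506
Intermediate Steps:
Function('Z')(Y) = Add(-3, Mul(Pow(Add(-3, Y), -1), Add(-2, Y))) (Function('Z')(Y) = Add(-3, Mul(Add(Y, -2), Pow(Add(Y, -3), -1))) = Add(-3, Mul(Add(-2, Y), Pow(Add(-3, Y), -1))) = Add(-3, Mul(Pow(Add(-3, Y), -1), Add(-2, Y))))
Add(Mul(-171, -8975), Function('p')(Function('R')(Function('Z')(Pow(Add(7, 2), -1))), -2219)) = Add(Mul(-171, -8975), -2219) = Add(1534725, -2219) = 1532506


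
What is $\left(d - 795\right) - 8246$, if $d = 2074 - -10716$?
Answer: $3749$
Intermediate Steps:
$d = 12790$ ($d = 2074 + 10716 = 12790$)
$\left(d - 795\right) - 8246 = \left(12790 - 795\right) - 8246 = 11995 - 8246 = 3749$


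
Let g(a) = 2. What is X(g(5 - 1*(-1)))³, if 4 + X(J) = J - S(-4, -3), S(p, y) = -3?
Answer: 1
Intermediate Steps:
X(J) = -1 + J (X(J) = -4 + (J - 1*(-3)) = -4 + (J + 3) = -4 + (3 + J) = -1 + J)
X(g(5 - 1*(-1)))³ = (-1 + 2)³ = 1³ = 1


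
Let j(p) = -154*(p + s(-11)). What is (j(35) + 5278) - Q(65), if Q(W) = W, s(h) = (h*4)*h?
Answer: -74713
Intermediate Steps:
s(h) = 4*h² (s(h) = (4*h)*h = 4*h²)
j(p) = -74536 - 154*p (j(p) = -154*(p + 4*(-11)²) = -154*(p + 4*121) = -154*(p + 484) = -154*(484 + p) = -74536 - 154*p)
(j(35) + 5278) - Q(65) = ((-74536 - 154*35) + 5278) - 1*65 = ((-74536 - 5390) + 5278) - 65 = (-79926 + 5278) - 65 = -74648 - 65 = -74713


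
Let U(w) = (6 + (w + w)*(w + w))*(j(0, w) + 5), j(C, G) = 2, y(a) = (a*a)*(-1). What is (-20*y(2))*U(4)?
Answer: 39200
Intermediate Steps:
y(a) = -a**2 (y(a) = a**2*(-1) = -a**2)
U(w) = 42 + 28*w**2 (U(w) = (6 + (w + w)*(w + w))*(2 + 5) = (6 + (2*w)*(2*w))*7 = (6 + 4*w**2)*7 = 42 + 28*w**2)
(-20*y(2))*U(4) = (-(-20)*2**2)*(42 + 28*4**2) = (-(-20)*4)*(42 + 28*16) = (-20*(-4))*(42 + 448) = 80*490 = 39200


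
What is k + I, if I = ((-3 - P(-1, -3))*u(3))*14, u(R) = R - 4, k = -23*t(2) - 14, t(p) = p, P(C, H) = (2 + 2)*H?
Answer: -186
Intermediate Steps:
P(C, H) = 4*H
k = -60 (k = -23*2 - 14 = -46 - 14 = -60)
u(R) = -4 + R
I = -126 (I = ((-3 - 4*(-3))*(-4 + 3))*14 = ((-3 - 1*(-12))*(-1))*14 = ((-3 + 12)*(-1))*14 = (9*(-1))*14 = -9*14 = -126)
k + I = -60 - 126 = -186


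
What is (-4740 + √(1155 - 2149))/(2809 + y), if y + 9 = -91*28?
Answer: -395/21 + I*√994/252 ≈ -18.81 + 0.12511*I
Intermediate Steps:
y = -2557 (y = -9 - 91*28 = -9 - 2548 = -2557)
(-4740 + √(1155 - 2149))/(2809 + y) = (-4740 + √(1155 - 2149))/(2809 - 2557) = (-4740 + √(-994))/252 = (-4740 + I*√994)*(1/252) = -395/21 + I*√994/252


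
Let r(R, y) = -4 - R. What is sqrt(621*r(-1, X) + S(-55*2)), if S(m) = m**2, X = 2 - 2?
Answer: sqrt(10237) ≈ 101.18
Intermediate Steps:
X = 0
sqrt(621*r(-1, X) + S(-55*2)) = sqrt(621*(-4 - 1*(-1)) + (-55*2)**2) = sqrt(621*(-4 + 1) + (-110)**2) = sqrt(621*(-3) + 12100) = sqrt(-1863 + 12100) = sqrt(10237)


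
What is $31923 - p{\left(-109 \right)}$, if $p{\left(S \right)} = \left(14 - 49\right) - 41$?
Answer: $31999$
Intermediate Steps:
$p{\left(S \right)} = -76$ ($p{\left(S \right)} = -35 - 41 = -76$)
$31923 - p{\left(-109 \right)} = 31923 - -76 = 31923 + 76 = 31999$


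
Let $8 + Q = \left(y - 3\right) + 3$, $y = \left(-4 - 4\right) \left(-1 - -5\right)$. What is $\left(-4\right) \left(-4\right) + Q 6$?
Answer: $-224$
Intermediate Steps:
$y = -32$ ($y = - 8 \left(-1 + 5\right) = \left(-8\right) 4 = -32$)
$Q = -40$ ($Q = -8 + \left(\left(-32 - 3\right) + 3\right) = -8 + \left(-35 + 3\right) = -8 - 32 = -40$)
$\left(-4\right) \left(-4\right) + Q 6 = \left(-4\right) \left(-4\right) - 240 = 16 - 240 = -224$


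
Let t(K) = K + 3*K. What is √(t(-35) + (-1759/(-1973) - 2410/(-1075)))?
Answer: I*√24627968031155/424195 ≈ 11.699*I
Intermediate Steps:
t(K) = 4*K
√(t(-35) + (-1759/(-1973) - 2410/(-1075))) = √(4*(-35) + (-1759/(-1973) - 2410/(-1075))) = √(-140 + (-1759*(-1/1973) - 2410*(-1/1075))) = √(-140 + (1759/1973 + 482/215)) = √(-140 + 1329171/424195) = √(-58058129/424195) = I*√24627968031155/424195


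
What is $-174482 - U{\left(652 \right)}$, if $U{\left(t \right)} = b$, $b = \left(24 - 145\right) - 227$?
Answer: $-174134$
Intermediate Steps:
$b = -348$ ($b = \left(24 - 145\right) - 227 = -121 - 227 = -348$)
$U{\left(t \right)} = -348$
$-174482 - U{\left(652 \right)} = -174482 - -348 = -174482 + 348 = -174134$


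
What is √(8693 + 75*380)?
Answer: √37193 ≈ 192.85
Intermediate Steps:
√(8693 + 75*380) = √(8693 + 28500) = √37193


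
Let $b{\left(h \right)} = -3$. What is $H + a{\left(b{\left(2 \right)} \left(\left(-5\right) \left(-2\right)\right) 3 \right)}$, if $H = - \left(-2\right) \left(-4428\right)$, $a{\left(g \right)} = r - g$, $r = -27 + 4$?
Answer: $-8789$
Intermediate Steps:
$r = -23$
$a{\left(g \right)} = -23 - g$
$H = -8856$ ($H = \left(-1\right) 8856 = -8856$)
$H + a{\left(b{\left(2 \right)} \left(\left(-5\right) \left(-2\right)\right) 3 \right)} = -8856 - \left(23 + - 3 \left(\left(-5\right) \left(-2\right)\right) 3\right) = -8856 - \left(23 + \left(-3\right) 10 \cdot 3\right) = -8856 - \left(23 - 90\right) = -8856 - -67 = -8856 + \left(-23 + 90\right) = -8856 + 67 = -8789$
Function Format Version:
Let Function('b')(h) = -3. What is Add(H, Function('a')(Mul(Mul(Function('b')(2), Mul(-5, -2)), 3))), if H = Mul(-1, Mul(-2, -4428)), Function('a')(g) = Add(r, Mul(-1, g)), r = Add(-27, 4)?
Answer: -8789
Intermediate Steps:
r = -23
Function('a')(g) = Add(-23, Mul(-1, g))
H = -8856 (H = Mul(-1, 8856) = -8856)
Add(H, Function('a')(Mul(Mul(Function('b')(2), Mul(-5, -2)), 3))) = Add(-8856, Add(-23, Mul(-1, Mul(Mul(-3, Mul(-5, -2)), 3)))) = Add(-8856, Add(-23, Mul(-1, Mul(Mul(-3, 10), 3)))) = Add(-8856, Add(-23, Mul(-1, Mul(-30, 3)))) = Add(-8856, Add(-23, Mul(-1, -90))) = Add(-8856, Add(-23, 90)) = Add(-8856, 67) = -8789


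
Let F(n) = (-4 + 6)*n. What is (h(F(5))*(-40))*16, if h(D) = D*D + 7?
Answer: -68480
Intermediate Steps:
F(n) = 2*n
h(D) = 7 + D² (h(D) = D² + 7 = 7 + D²)
(h(F(5))*(-40))*16 = ((7 + (2*5)²)*(-40))*16 = ((7 + 10²)*(-40))*16 = ((7 + 100)*(-40))*16 = (107*(-40))*16 = -4280*16 = -68480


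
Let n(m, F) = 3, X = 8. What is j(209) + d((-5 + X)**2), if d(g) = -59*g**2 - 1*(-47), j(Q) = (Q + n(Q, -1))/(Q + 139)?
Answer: -411631/87 ≈ -4731.4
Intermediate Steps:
j(Q) = (3 + Q)/(139 + Q) (j(Q) = (Q + 3)/(Q + 139) = (3 + Q)/(139 + Q))
d(g) = 47 - 59*g**2 (d(g) = -59*g**2 + 47 = 47 - 59*g**2)
j(209) + d((-5 + X)**2) = (3 + 209)/(139 + 209) + (47 - 59*(-5 + 8)**4) = 212/348 + (47 - 59*(3**2)**2) = (1/348)*212 + (47 - 59*9**2) = 53/87 + (47 - 59*81) = 53/87 + (47 - 4779) = 53/87 - 4732 = -411631/87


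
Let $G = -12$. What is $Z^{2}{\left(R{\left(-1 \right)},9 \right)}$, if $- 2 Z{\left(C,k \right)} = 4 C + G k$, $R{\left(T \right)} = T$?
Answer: $3136$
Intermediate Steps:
$Z{\left(C,k \right)} = - 2 C + 6 k$ ($Z{\left(C,k \right)} = - \frac{4 C - 12 k}{2} = - \frac{- 12 k + 4 C}{2} = - 2 C + 6 k$)
$Z^{2}{\left(R{\left(-1 \right)},9 \right)} = \left(\left(-2\right) \left(-1\right) + 6 \cdot 9\right)^{2} = \left(2 + 54\right)^{2} = 56^{2} = 3136$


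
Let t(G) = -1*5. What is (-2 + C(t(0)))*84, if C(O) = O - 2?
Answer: -756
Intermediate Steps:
t(G) = -5
C(O) = -2 + O
(-2 + C(t(0)))*84 = (-2 + (-2 - 5))*84 = (-2 - 7)*84 = -9*84 = -756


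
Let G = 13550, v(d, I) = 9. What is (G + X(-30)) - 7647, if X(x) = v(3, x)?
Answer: 5912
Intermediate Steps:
X(x) = 9
(G + X(-30)) - 7647 = (13550 + 9) - 7647 = 13559 - 7647 = 5912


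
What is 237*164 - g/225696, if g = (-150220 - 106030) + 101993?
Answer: 2924168795/75232 ≈ 38869.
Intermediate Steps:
g = -154257 (g = -256250 + 101993 = -154257)
237*164 - g/225696 = 237*164 - (-154257)/225696 = 38868 - (-154257)/225696 = 38868 - 1*(-51419/75232) = 38868 + 51419/75232 = 2924168795/75232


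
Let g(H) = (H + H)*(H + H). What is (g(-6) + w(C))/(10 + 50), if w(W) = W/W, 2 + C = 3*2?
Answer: 29/12 ≈ 2.4167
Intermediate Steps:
g(H) = 4*H**2 (g(H) = (2*H)*(2*H) = 4*H**2)
C = 4 (C = -2 + 3*2 = -2 + 6 = 4)
w(W) = 1
(g(-6) + w(C))/(10 + 50) = (4*(-6)**2 + 1)/(10 + 50) = (4*36 + 1)/60 = (144 + 1)*(1/60) = 145*(1/60) = 29/12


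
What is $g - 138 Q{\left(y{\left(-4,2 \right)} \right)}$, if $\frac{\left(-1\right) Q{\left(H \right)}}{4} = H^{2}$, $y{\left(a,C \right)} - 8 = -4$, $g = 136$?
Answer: $8968$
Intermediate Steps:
$y{\left(a,C \right)} = 4$ ($y{\left(a,C \right)} = 8 - 4 = 4$)
$Q{\left(H \right)} = - 4 H^{2}$
$g - 138 Q{\left(y{\left(-4,2 \right)} \right)} = 136 - 138 \left(- 4 \cdot 4^{2}\right) = 136 - 138 \left(\left(-4\right) 16\right) = 136 - -8832 = 136 + 8832 = 8968$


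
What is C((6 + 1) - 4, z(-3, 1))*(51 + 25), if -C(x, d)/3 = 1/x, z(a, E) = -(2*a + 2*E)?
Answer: -76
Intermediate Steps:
z(a, E) = -2*E - 2*a (z(a, E) = -(2*E + 2*a) = -2*E - 2*a)
C(x, d) = -3/x
C((6 + 1) - 4, z(-3, 1))*(51 + 25) = (-3/((6 + 1) - 4))*(51 + 25) = -3/(7 - 4)*76 = -3/3*76 = -3*1/3*76 = -1*76 = -76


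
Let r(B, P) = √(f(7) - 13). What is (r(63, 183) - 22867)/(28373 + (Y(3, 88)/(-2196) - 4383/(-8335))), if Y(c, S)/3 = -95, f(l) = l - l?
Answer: -139516597740/173113915241 + 6101220*I*√13/173113915241 ≈ -0.80592 + 0.00012707*I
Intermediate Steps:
f(l) = 0
Y(c, S) = -285 (Y(c, S) = 3*(-95) = -285)
r(B, P) = I*√13 (r(B, P) = √(0 - 13) = √(-13) = I*√13)
(r(63, 183) - 22867)/(28373 + (Y(3, 88)/(-2196) - 4383/(-8335))) = (I*√13 - 22867)/(28373 + (-285/(-2196) - 4383/(-8335))) = (-22867 + I*√13)/(28373 + (-285*(-1/2196) - 4383*(-1/8335))) = (-22867 + I*√13)/(28373 + (95/732 + 4383/8335)) = (-22867 + I*√13)/(28373 + 4000181/6101220) = (-22867 + I*√13)/(173113915241/6101220) = (-22867 + I*√13)*(6101220/173113915241) = -139516597740/173113915241 + 6101220*I*√13/173113915241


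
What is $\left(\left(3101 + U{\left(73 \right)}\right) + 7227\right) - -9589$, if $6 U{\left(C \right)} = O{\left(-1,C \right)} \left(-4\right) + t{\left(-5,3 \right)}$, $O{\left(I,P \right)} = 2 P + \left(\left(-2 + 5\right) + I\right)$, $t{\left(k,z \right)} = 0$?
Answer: $\frac{59455}{3} \approx 19818.0$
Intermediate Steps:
$O{\left(I,P \right)} = 3 + I + 2 P$ ($O{\left(I,P \right)} = 2 P + \left(3 + I\right) = 3 + I + 2 P$)
$U{\left(C \right)} = - \frac{4}{3} - \frac{4 C}{3}$ ($U{\left(C \right)} = \frac{\left(3 - 1 + 2 C\right) \left(-4\right) + 0}{6} = \frac{\left(2 + 2 C\right) \left(-4\right) + 0}{6} = \frac{\left(-8 - 8 C\right) + 0}{6} = \frac{-8 - 8 C}{6} = - \frac{4}{3} - \frac{4 C}{3}$)
$\left(\left(3101 + U{\left(73 \right)}\right) + 7227\right) - -9589 = \left(\left(3101 - \frac{296}{3}\right) + 7227\right) - -9589 = \left(\left(3101 - \frac{296}{3}\right) + 7227\right) + 9589 = \left(\frac{9007}{3} + 7227\right) + 9589 = \frac{30688}{3} + 9589 = \frac{59455}{3}$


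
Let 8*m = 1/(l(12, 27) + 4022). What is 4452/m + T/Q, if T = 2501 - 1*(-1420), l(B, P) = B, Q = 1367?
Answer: 196403652369/1367 ≈ 1.4367e+8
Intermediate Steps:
m = 1/32272 (m = 1/(8*(12 + 4022)) = (⅛)/4034 = (⅛)*(1/4034) = 1/32272 ≈ 3.0987e-5)
T = 3921 (T = 2501 + 1420 = 3921)
4452/m + T/Q = 4452/(1/32272) + 3921/1367 = 4452*32272 + 3921*(1/1367) = 143674944 + 3921/1367 = 196403652369/1367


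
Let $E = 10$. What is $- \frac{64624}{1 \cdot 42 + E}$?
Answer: $- \frac{16156}{13} \approx -1242.8$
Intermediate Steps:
$- \frac{64624}{1 \cdot 42 + E} = - \frac{64624}{1 \cdot 42 + 10} = - \frac{64624}{42 + 10} = - \frac{64624}{52} = \left(-64624\right) \frac{1}{52} = - \frac{16156}{13}$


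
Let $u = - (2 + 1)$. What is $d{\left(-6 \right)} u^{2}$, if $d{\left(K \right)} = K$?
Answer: $-54$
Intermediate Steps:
$u = -3$ ($u = \left(-1\right) 3 = -3$)
$d{\left(-6 \right)} u^{2} = - 6 \left(-3\right)^{2} = \left(-6\right) 9 = -54$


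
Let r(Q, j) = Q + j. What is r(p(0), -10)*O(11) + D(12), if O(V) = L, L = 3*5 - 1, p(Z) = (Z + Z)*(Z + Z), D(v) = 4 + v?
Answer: -124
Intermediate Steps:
p(Z) = 4*Z² (p(Z) = (2*Z)*(2*Z) = 4*Z²)
L = 14 (L = 15 - 1 = 14)
O(V) = 14
r(p(0), -10)*O(11) + D(12) = (4*0² - 10)*14 + (4 + 12) = (4*0 - 10)*14 + 16 = (0 - 10)*14 + 16 = -10*14 + 16 = -140 + 16 = -124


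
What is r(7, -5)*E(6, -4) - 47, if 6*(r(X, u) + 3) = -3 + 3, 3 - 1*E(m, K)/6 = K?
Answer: -173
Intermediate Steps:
E(m, K) = 18 - 6*K
r(X, u) = -3 (r(X, u) = -3 + (-3 + 3)/6 = -3 + (⅙)*0 = -3 + 0 = -3)
r(7, -5)*E(6, -4) - 47 = -3*(18 - 6*(-4)) - 47 = -3*(18 + 24) - 47 = -3*42 - 47 = -126 - 47 = -173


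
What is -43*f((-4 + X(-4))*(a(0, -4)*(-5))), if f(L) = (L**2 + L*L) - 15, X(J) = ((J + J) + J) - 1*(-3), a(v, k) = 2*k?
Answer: -23253755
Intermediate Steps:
X(J) = 3 + 3*J (X(J) = (2*J + J) + 3 = 3*J + 3 = 3 + 3*J)
f(L) = -15 + 2*L**2 (f(L) = (L**2 + L**2) - 15 = 2*L**2 - 15 = -15 + 2*L**2)
-43*f((-4 + X(-4))*(a(0, -4)*(-5))) = -43*(-15 + 2*((-4 + (3 + 3*(-4)))*((2*(-4))*(-5)))**2) = -43*(-15 + 2*((-4 + (3 - 12))*(-8*(-5)))**2) = -43*(-15 + 2*((-4 - 9)*40)**2) = -43*(-15 + 2*(-13*40)**2) = -43*(-15 + 2*(-520)**2) = -43*(-15 + 2*270400) = -43*(-15 + 540800) = -43*540785 = -23253755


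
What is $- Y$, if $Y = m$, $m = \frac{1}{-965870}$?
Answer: $\frac{1}{965870} \approx 1.0353 \cdot 10^{-6}$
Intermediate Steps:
$m = - \frac{1}{965870} \approx -1.0353 \cdot 10^{-6}$
$Y = - \frac{1}{965870} \approx -1.0353 \cdot 10^{-6}$
$- Y = \left(-1\right) \left(- \frac{1}{965870}\right) = \frac{1}{965870}$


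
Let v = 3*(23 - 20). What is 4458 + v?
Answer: 4467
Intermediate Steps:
v = 9 (v = 3*3 = 9)
4458 + v = 4458 + 9 = 4467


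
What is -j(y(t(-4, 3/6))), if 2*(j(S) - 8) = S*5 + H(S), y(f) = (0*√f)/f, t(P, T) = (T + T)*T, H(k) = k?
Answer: -8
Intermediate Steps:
t(P, T) = 2*T² (t(P, T) = (2*T)*T = 2*T²)
y(f) = 0 (y(f) = 0/f = 0)
j(S) = 8 + 3*S (j(S) = 8 + (S*5 + S)/2 = 8 + (5*S + S)/2 = 8 + (6*S)/2 = 8 + 3*S)
-j(y(t(-4, 3/6))) = -(8 + 3*0) = -(8 + 0) = -1*8 = -8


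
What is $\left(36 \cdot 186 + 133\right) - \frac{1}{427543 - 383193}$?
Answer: $\frac{302866149}{44350} \approx 6829.0$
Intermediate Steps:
$\left(36 \cdot 186 + 133\right) - \frac{1}{427543 - 383193} = \left(6696 + 133\right) - \frac{1}{44350} = 6829 - \frac{1}{44350} = \frac{302866149}{44350}$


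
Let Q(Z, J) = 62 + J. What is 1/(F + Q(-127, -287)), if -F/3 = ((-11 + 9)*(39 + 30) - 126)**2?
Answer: -1/209313 ≈ -4.7775e-6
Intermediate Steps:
F = -209088 (F = -3*((-11 + 9)*(39 + 30) - 126)**2 = -3*(-2*69 - 126)**2 = -3*(-138 - 126)**2 = -3*(-264)**2 = -3*69696 = -209088)
1/(F + Q(-127, -287)) = 1/(-209088 + (62 - 287)) = 1/(-209088 - 225) = 1/(-209313) = -1/209313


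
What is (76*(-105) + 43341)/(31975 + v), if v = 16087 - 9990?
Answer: 35361/38072 ≈ 0.92879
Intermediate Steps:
v = 6097
(76*(-105) + 43341)/(31975 + v) = (76*(-105) + 43341)/(31975 + 6097) = (-7980 + 43341)/38072 = 35361*(1/38072) = 35361/38072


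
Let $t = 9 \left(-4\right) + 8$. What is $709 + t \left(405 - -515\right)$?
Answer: $-25051$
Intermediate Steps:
$t = -28$ ($t = -36 + 8 = -28$)
$709 + t \left(405 - -515\right) = 709 - 28 \left(405 - -515\right) = 709 - 28 \left(405 + 515\right) = 709 - 25760 = -25051$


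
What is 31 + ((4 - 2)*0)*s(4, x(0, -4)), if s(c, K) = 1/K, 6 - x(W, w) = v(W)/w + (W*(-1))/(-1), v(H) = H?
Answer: 31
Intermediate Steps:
x(W, w) = 6 - W - W/w (x(W, w) = 6 - (W/w + (W*(-1))/(-1)) = 6 - (W/w - W*(-1)) = 6 - (W/w + W) = 6 - (W + W/w) = 6 + (-W - W/w) = 6 - W - W/w)
31 + ((4 - 2)*0)*s(4, x(0, -4)) = 31 + ((4 - 2)*0)/(6 - 1*0 - 1*0/(-4)) = 31 + (2*0)/(6 + 0 - 1*0*(-1/4)) = 31 + 0/(6 + 0 + 0) = 31 + 0/6 = 31 + 0*(1/6) = 31 + 0 = 31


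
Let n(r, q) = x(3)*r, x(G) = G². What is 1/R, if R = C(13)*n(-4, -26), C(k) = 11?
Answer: -1/396 ≈ -0.0025253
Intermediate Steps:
n(r, q) = 9*r (n(r, q) = 3²*r = 9*r)
R = -396 (R = 11*(9*(-4)) = 11*(-36) = -396)
1/R = 1/(-396) = -1/396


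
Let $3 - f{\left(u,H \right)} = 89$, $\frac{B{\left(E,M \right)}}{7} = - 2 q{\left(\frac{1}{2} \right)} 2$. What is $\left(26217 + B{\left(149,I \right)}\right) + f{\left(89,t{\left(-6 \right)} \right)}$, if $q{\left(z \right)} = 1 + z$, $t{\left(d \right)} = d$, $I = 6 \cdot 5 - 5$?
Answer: $26089$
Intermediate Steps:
$I = 25$ ($I = 30 - 5 = 25$)
$B{\left(E,M \right)} = -42$ ($B{\left(E,M \right)} = 7 - 2 \left(1 + \frac{1}{2}\right) 2 = 7 \left(-2\right) \frac{3}{2} \cdot 2 = 7 \left(\left(-3\right) 2\right) = 7 \left(-6\right) = -42$)
$f{\left(u,H \right)} = -86$ ($f{\left(u,H \right)} = 3 - 89 = -86$)
$\left(26217 + B{\left(149,I \right)}\right) + f{\left(89,t{\left(-6 \right)} \right)} = \left(26217 - 42\right) - 86 = 26175 - 86 = 26089$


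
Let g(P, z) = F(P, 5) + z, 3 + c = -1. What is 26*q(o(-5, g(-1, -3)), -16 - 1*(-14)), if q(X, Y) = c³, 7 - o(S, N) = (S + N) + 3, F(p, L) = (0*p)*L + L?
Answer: -1664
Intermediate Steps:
F(p, L) = L (F(p, L) = 0*L + L = 0 + L = L)
c = -4 (c = -3 - 1 = -4)
g(P, z) = 5 + z
o(S, N) = 4 - N - S (o(S, N) = 7 - ((S + N) + 3) = 7 - ((N + S) + 3) = 7 - (3 + N + S) = 7 + (-3 - N - S) = 4 - N - S)
q(X, Y) = -64 (q(X, Y) = (-4)³ = -64)
26*q(o(-5, g(-1, -3)), -16 - 1*(-14)) = 26*(-64) = -1664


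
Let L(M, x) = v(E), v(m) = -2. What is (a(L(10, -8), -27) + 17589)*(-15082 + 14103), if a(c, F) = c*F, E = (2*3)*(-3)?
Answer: -17272497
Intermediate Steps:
E = -18 (E = 6*(-3) = -18)
L(M, x) = -2
a(c, F) = F*c
(a(L(10, -8), -27) + 17589)*(-15082 + 14103) = (-27*(-2) + 17589)*(-15082 + 14103) = (54 + 17589)*(-979) = 17643*(-979) = -17272497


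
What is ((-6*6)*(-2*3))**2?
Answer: 46656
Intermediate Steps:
((-6*6)*(-2*3))**2 = (-36*(-6))**2 = 216**2 = 46656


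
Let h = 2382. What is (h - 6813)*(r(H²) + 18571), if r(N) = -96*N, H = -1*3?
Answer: -78459717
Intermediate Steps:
H = -3
(h - 6813)*(r(H²) + 18571) = (2382 - 6813)*(-96*(-3)² + 18571) = -4431*(-96*9 + 18571) = -4431*(-864 + 18571) = -4431*17707 = -78459717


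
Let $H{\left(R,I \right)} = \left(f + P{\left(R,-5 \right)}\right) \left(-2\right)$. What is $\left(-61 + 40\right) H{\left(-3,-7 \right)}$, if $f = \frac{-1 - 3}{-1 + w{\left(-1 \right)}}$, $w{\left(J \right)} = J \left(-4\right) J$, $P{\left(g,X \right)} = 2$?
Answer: $\frac{588}{5} \approx 117.6$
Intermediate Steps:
$w{\left(J \right)} = - 4 J^{2}$ ($w{\left(J \right)} = - 4 J J = - 4 J^{2}$)
$f = \frac{4}{5}$ ($f = \frac{-1 - 3}{-1 - 4 \left(-1\right)^{2}} = - \frac{4}{-1 - 4} = - \frac{4}{-5} = \left(-4\right) \left(- \frac{1}{5}\right) = \frac{4}{5} \approx 0.8$)
$H{\left(R,I \right)} = - \frac{28}{5}$ ($H{\left(R,I \right)} = \left(\frac{4}{5} + 2\right) \left(-2\right) = \frac{14}{5} \left(-2\right) = - \frac{28}{5}$)
$\left(-61 + 40\right) H{\left(-3,-7 \right)} = \left(-61 + 40\right) \left(- \frac{28}{5}\right) = \left(-21\right) \left(- \frac{28}{5}\right) = \frac{588}{5}$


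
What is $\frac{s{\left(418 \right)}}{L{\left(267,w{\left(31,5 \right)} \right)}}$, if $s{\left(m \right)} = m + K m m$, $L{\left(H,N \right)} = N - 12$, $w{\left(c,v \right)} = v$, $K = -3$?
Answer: $74822$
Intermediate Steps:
$L{\left(H,N \right)} = -12 + N$
$s{\left(m \right)} = m - 3 m^{2}$ ($s{\left(m \right)} = m - 3 m m = m - 3 m^{2}$)
$\frac{s{\left(418 \right)}}{L{\left(267,w{\left(31,5 \right)} \right)}} = \frac{418 \left(1 - 1254\right)}{-12 + 5} = \frac{418 \left(1 - 1254\right)}{-7} = 418 \left(-1253\right) \left(- \frac{1}{7}\right) = \left(-523754\right) \left(- \frac{1}{7}\right) = 74822$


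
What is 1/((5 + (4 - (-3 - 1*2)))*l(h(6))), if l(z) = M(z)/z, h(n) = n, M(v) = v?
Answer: 1/14 ≈ 0.071429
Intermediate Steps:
l(z) = 1 (l(z) = z/z = 1)
1/((5 + (4 - (-3 - 1*2)))*l(h(6))) = 1/((5 + (4 - (-3 - 1*2)))*1) = 1/((5 + (4 - (-3 - 2)))*1) = 1/((5 + (4 - 1*(-5)))*1) = 1/((5 + (4 + 5))*1) = 1/((5 + 9)*1) = 1/(14*1) = 1/14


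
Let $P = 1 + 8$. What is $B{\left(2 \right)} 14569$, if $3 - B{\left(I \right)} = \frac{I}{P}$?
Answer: $\frac{364225}{9} \approx 40469.0$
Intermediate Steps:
$P = 9$
$B{\left(I \right)} = 3 - \frac{I}{9}$
$B{\left(2 \right)} 14569 = \left(3 - \frac{2}{9}\right) 14569 = \frac{25}{9} \cdot 14569 = \frac{364225}{9}$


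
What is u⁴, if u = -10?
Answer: 10000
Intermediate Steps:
u⁴ = (-10)⁴ = 10000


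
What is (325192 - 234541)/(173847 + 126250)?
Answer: 90651/300097 ≈ 0.30207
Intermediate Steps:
(325192 - 234541)/(173847 + 126250) = 90651/300097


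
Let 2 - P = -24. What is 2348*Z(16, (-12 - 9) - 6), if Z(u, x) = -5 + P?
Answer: 49308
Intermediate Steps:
P = 26 (P = 2 - 1*(-24) = 2 + 24 = 26)
Z(u, x) = 21 (Z(u, x) = -5 + 26 = 21)
2348*Z(16, (-12 - 9) - 6) = 2348*21 = 49308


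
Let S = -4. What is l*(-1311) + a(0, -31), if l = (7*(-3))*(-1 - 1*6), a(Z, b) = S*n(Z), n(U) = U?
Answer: -192717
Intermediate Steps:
a(Z, b) = -4*Z
l = 147 (l = -21*(-1 - 6) = -21*(-7) = 147)
l*(-1311) + a(0, -31) = 147*(-1311) - 4*0 = -192717 + 0 = -192717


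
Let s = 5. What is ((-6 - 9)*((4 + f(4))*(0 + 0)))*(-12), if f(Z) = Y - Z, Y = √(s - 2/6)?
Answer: 0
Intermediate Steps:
Y = √42/3 (Y = √(5 - 2/6) = √(5 - 2*⅙) = √(5 - ⅓) = √(14/3) = √42/3 ≈ 2.1602)
f(Z) = -Z + √42/3 (f(Z) = √42/3 - Z = -Z + √42/3)
((-6 - 9)*((4 + f(4))*(0 + 0)))*(-12) = ((-6 - 9)*((4 + (-1*4 + √42/3))*(0 + 0)))*(-12) = -15*(4 + (-4 + √42/3))*0*(-12) = -15*√42/3*0*(-12) = -15*0*(-12) = 0*(-12) = 0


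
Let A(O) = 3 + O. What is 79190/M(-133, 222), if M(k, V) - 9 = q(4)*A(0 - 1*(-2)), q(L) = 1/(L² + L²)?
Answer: 2534080/293 ≈ 8648.7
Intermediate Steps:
q(L) = 1/(2*L²)
M(k, V) = 293/32 (M(k, V) = 9 + ((½)/4²)*(3 + (0 - 1*(-2))) = 9 + ((½)*(1/16))*(3 + (0 + 2)) = 9 + (3 + 2)/32 = 9 + (1/32)*5 = 9 + 5/32 = 293/32)
79190/M(-133, 222) = 79190/(293/32) = 79190*(32/293) = 2534080/293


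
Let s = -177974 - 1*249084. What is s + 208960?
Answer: -218098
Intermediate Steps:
s = -427058 (s = -177974 - 249084 = -427058)
s + 208960 = -427058 + 208960 = -218098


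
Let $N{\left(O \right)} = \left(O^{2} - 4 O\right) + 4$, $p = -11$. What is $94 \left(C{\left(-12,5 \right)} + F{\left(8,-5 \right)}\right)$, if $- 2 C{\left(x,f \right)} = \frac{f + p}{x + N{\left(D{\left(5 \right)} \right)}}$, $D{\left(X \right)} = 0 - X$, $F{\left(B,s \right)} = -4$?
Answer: $- \frac{13630}{37} \approx -368.38$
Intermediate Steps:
$D{\left(X \right)} = - X$
$N{\left(O \right)} = 4 + O^{2} - 4 O$
$C{\left(x,f \right)} = - \frac{-11 + f}{2 \left(49 + x\right)}$ ($C{\left(x,f \right)} = - \frac{\left(f - 11\right) \frac{1}{x + \left(4 + \left(\left(-1\right) 5\right)^{2} - 4 \left(\left(-1\right) 5\right)\right)}}{2} = - \frac{\left(-11 + f\right) \frac{1}{x + \left(4 + \left(-5\right)^{2} - -20\right)}}{2} = - \frac{\left(-11 + f\right) \frac{1}{x + \left(4 + 25 + 20\right)}}{2} = - \frac{\left(-11 + f\right) \frac{1}{x + 49}}{2} = - \frac{\left(-11 + f\right) \frac{1}{49 + x}}{2} = - \frac{\frac{1}{49 + x} \left(-11 + f\right)}{2} = - \frac{-11 + f}{2 \left(49 + x\right)}$)
$94 \left(C{\left(-12,5 \right)} + F{\left(8,-5 \right)}\right) = 94 \left(\frac{11 - 5}{2 \left(49 - 12\right)} - 4\right) = 94 \left(\frac{11 - 5}{2 \cdot 37} - 4\right) = 94 \left(\frac{1}{2} \cdot \frac{1}{37} \cdot 6 - 4\right) = 94 \left(\frac{3}{37} - 4\right) = 94 \left(- \frac{145}{37}\right) = - \frac{13630}{37}$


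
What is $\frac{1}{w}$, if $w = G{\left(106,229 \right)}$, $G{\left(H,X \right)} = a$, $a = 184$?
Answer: $\frac{1}{184} \approx 0.0054348$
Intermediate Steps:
$G{\left(H,X \right)} = 184$
$w = 184$
$\frac{1}{w} = \frac{1}{184}$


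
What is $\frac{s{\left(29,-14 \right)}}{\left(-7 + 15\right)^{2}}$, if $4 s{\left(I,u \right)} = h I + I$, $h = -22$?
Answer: $- \frac{609}{256} \approx -2.3789$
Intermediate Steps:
$s{\left(I,u \right)} = - \frac{21 I}{4}$ ($s{\left(I,u \right)} = \frac{- 22 I + I}{4} = \frac{\left(-21\right) I}{4} = - \frac{21 I}{4}$)
$\frac{s{\left(29,-14 \right)}}{\left(-7 + 15\right)^{2}} = \frac{\left(- \frac{21}{4}\right) 29}{\left(-7 + 15\right)^{2}} = - \frac{609}{4 \cdot 8^{2}} = - \frac{609}{4 \cdot 64} = \left(- \frac{609}{4}\right) \frac{1}{64} = - \frac{609}{256}$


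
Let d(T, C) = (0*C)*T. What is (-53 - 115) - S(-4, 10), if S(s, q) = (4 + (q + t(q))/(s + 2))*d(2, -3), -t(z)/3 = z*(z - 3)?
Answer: -168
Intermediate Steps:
d(T, C) = 0 (d(T, C) = 0*T = 0)
t(z) = -3*z*(-3 + z) (t(z) = -3*z*(z - 3) = -3*z*(-3 + z))
S(s, q) = 0 (S(s, q) = (4 + (q + 3*q*(3 - q))/(s + 2))*0 = (4 + (q + 3*q*(3 - q))/(2 + s))*0 = 0)
(-53 - 115) - S(-4, 10) = (-53 - 115) - 1*0 = -168 + 0 = -168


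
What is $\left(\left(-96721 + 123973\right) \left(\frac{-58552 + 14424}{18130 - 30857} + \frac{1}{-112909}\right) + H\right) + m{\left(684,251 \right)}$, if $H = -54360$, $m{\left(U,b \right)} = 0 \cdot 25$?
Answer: $\frac{57666404707020}{1436992843} \approx 40130.0$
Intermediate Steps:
$m{\left(U,b \right)} = 0$
$\left(\left(-96721 + 123973\right) \left(\frac{-58552 + 14424}{18130 - 30857} + \frac{1}{-112909}\right) + H\right) + m{\left(684,251 \right)} = \left(\left(-96721 + 123973\right) \left(\frac{-58552 + 14424}{18130 - 30857} + \frac{1}{-112909}\right) - 54360\right) + 0 = \left(27252 \left(- \frac{44128}{-12727} - \frac{1}{112909}\right) - 54360\right) + 0 = \left(27252 \left(\left(-44128\right) \left(- \frac{1}{12727}\right) - \frac{1}{112909}\right) - 54360\right) + 0 = \left(27252 \left(\frac{44128}{12727} - \frac{1}{112909}\right) - 54360\right) + 0 = \left(27252 \cdot \frac{4982435625}{1436992843} - 54360\right) + 0 = \left(\frac{135781335652500}{1436992843} - 54360\right) + 0 = \frac{57666404707020}{1436992843} + 0 = \frac{57666404707020}{1436992843}$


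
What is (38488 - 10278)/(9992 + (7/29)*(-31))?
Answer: 818090/289551 ≈ 2.8254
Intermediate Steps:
(38488 - 10278)/(9992 + (7/29)*(-31)) = 28210/(9992 + ((1/29)*7)*(-31)) = 28210/(9992 + (7/29)*(-31)) = 28210/(9992 - 217/29) = 28210/(289551/29) = 28210*(29/289551) = 818090/289551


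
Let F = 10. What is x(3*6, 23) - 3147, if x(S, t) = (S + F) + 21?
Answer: -3098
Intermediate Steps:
x(S, t) = 31 + S (x(S, t) = (S + 10) + 21 = (10 + S) + 21 = 31 + S)
x(3*6, 23) - 3147 = (31 + 3*6) - 3147 = (31 + 18) - 3147 = 49 - 3147 = -3098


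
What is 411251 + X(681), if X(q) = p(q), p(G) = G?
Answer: 411932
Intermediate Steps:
X(q) = q
411251 + X(681) = 411251 + 681 = 411932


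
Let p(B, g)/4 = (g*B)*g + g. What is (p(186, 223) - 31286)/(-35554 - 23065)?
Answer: -36967982/58619 ≈ -630.65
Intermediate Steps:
p(B, g) = 4*g + 4*B*g**2 (p(B, g) = 4*((g*B)*g + g) = 4*((B*g)*g + g) = 4*(B*g**2 + g) = 4*(g + B*g**2) = 4*g + 4*B*g**2)
(p(186, 223) - 31286)/(-35554 - 23065) = (4*223*(1 + 186*223) - 31286)/(-35554 - 23065) = (4*223*(1 + 41478) - 31286)/(-58619) = (4*223*41479 - 31286)*(-1/58619) = (36999268 - 31286)*(-1/58619) = 36967982*(-1/58619) = -36967982/58619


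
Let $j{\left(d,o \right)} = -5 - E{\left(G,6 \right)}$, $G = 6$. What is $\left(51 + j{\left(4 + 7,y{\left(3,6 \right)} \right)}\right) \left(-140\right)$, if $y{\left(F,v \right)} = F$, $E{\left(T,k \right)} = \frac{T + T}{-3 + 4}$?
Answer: $-4760$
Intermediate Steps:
$E{\left(T,k \right)} = 2 T$ ($E{\left(T,k \right)} = \frac{2 T}{1} = 2 T 1 = 2 T$)
$j{\left(d,o \right)} = -17$ ($j{\left(d,o \right)} = -5 - 2 \cdot 6 = -5 - 12 = -17$)
$\left(51 + j{\left(4 + 7,y{\left(3,6 \right)} \right)}\right) \left(-140\right) = \left(51 - 17\right) \left(-140\right) = 34 \left(-140\right) = -4760$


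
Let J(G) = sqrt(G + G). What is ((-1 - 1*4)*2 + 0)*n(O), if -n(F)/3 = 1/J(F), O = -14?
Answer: -15*I*sqrt(7)/7 ≈ -5.6695*I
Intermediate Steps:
J(G) = sqrt(2)*sqrt(G) (J(G) = sqrt(2*G) = sqrt(2)*sqrt(G))
n(F) = -3*sqrt(2)/(2*sqrt(F))
((-1 - 1*4)*2 + 0)*n(O) = ((-1 - 1*4)*2 + 0)*(-3*sqrt(2)/(2*sqrt(-14))) = ((-1 - 4)*2 + 0)*(-3*sqrt(2)*(-I*sqrt(14)/14)/2) = (-5*2 + 0)*(3*I*sqrt(7)/14) = (-10 + 0)*(3*I*sqrt(7)/14) = -15*I*sqrt(7)/7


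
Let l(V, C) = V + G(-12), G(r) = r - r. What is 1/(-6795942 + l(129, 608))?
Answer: -1/6795813 ≈ -1.4715e-7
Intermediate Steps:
G(r) = 0
l(V, C) = V (l(V, C) = V + 0 = V)
1/(-6795942 + l(129, 608)) = 1/(-6795942 + 129) = 1/(-6795813) = -1/6795813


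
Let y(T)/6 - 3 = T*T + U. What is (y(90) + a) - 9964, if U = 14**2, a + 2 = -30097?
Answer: 9731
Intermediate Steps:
a = -30099 (a = -2 - 30097 = -30099)
U = 196
y(T) = 1194 + 6*T**2 (y(T) = 18 + 6*(T*T + 196) = 18 + 6*(T**2 + 196) = 18 + 6*(196 + T**2) = 18 + (1176 + 6*T**2) = 1194 + 6*T**2)
(y(90) + a) - 9964 = ((1194 + 6*90**2) - 30099) - 9964 = ((1194 + 6*8100) - 30099) - 9964 = ((1194 + 48600) - 30099) - 9964 = (49794 - 30099) - 9964 = 19695 - 9964 = 9731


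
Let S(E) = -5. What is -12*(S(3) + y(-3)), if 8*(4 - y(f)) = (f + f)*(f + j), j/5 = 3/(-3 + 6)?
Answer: -6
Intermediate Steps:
j = 5 (j = 5*(3/(-3 + 6)) = 5*(3/3) = 5*(3*(1/3)) = 5*1 = 5)
y(f) = 4 - f*(5 + f)/4 (y(f) = 4 - (f + f)*(f + 5)/8 = 4 - 2*f*(5 + f)/8 = 4 - f*(5 + f)/4)
-12*(S(3) + y(-3)) = -12*(-5 + (4 - 5/4*(-3) - 1/4*(-3)**2)) = -12*(-5 + (4 + 15/4 - 1/4*9)) = -12*(-5 + (4 + 15/4 - 9/4)) = -12*(-5 + 11/2) = -12*1/2 = -6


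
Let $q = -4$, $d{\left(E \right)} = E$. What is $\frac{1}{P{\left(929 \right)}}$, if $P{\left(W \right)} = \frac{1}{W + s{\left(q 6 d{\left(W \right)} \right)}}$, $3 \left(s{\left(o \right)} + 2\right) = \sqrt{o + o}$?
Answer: $927 + \frac{4 i \sqrt{2787}}{3} \approx 927.0 + 70.389 i$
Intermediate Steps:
$s{\left(o \right)} = -2 + \frac{\sqrt{2} \sqrt{o}}{3}$ ($s{\left(o \right)} = -2 + \frac{\sqrt{o + o}}{3} = -2 + \frac{\sqrt{2 o}}{3} = -2 + \frac{\sqrt{2} \sqrt{o}}{3}$)
$P{\left(W \right)} = \frac{1}{-2 + W + \frac{4 \sqrt{3} \sqrt{- W}}{3}}$ ($P{\left(W \right)} = \frac{1}{W + \left(-2 + \frac{\sqrt{2} \sqrt{\left(-4\right) 6 W}}{3}\right)} = \frac{1}{W + \left(-2 + \frac{\sqrt{2} \sqrt{- 24 W}}{3}\right)} = \frac{1}{W + \left(-2 + \frac{\sqrt{2} \cdot 2 \sqrt{6} \sqrt{- W}}{3}\right)} = \frac{1}{W + \left(-2 + \frac{4 \sqrt{3} \sqrt{- W}}{3}\right)} = \frac{1}{-2 + W + \frac{4 \sqrt{3} \sqrt{- W}}{3}}$)
$\frac{1}{P{\left(929 \right)}} = \frac{1}{3 \frac{1}{-6 + 3 \cdot 929 + 4 \sqrt{3} \sqrt{\left(-1\right) 929}}} = \frac{1}{3 \frac{1}{-6 + 2787 + 4 \sqrt{3} \sqrt{-929}}} = \frac{1}{3 \frac{1}{-6 + 2787 + 4 \sqrt{3} i \sqrt{929}}} = \frac{1}{3 \frac{1}{-6 + 2787 + 4 i \sqrt{2787}}} = \frac{1}{3 \frac{1}{2781 + 4 i \sqrt{2787}}} = 927 + \frac{4 i \sqrt{2787}}{3}$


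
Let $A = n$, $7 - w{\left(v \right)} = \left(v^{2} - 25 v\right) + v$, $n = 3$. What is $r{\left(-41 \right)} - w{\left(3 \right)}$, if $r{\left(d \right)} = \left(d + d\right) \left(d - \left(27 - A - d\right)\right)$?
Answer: $8622$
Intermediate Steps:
$w{\left(v \right)} = 7 - v^{2} + 24 v$ ($w{\left(v \right)} = 7 - \left(\left(v^{2} - 25 v\right) + v\right) = 7 - \left(v^{2} - 24 v\right) = 7 - v^{2} + 24 v$)
$A = 3$
$r{\left(d \right)} = 2 d \left(-24 + 2 d\right)$ ($r{\left(d \right)} = \left(d + d\right) \left(d + \left(\left(d + 3\right) - 27\right)\right) = 2 d \left(d + \left(\left(3 + d\right) - 27\right)\right) = 2 d \left(d + \left(-24 + d\right)\right) = 2 d \left(-24 + 2 d\right)$)
$r{\left(-41 \right)} - w{\left(3 \right)} = 4 \left(-41\right) \left(-12 - 41\right) - \left(7 - 3^{2} + 24 \cdot 3\right) = 4 \left(-41\right) \left(-53\right) - \left(7 - 9 + 72\right) = 8692 - \left(7 - 9 + 72\right) = 8692 - 70 = 8622$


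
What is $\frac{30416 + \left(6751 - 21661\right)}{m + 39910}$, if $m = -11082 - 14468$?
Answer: $\frac{7753}{7180} \approx 1.0798$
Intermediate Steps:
$m = -25550$
$\frac{30416 + \left(6751 - 21661\right)}{m + 39910} = \frac{30416 + \left(6751 - 21661\right)}{-25550 + 39910} = \frac{30416 - 14910}{14360} = 15506 \cdot \frac{1}{14360} = \frac{7753}{7180}$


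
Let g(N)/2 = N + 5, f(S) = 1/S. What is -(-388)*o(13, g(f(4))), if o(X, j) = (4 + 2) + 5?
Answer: 4268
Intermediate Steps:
g(N) = 10 + 2*N (g(N) = 2*(N + 5) = 2*(5 + N) = 10 + 2*N)
o(X, j) = 11 (o(X, j) = 6 + 5 = 11)
-(-388)*o(13, g(f(4))) = -(-388)*11 = -388*(-11) = 4268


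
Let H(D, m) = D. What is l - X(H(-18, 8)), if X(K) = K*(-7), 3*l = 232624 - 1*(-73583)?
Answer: 101943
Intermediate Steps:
l = 102069 (l = (232624 - 1*(-73583))/3 = (232624 + 73583)/3 = (⅓)*306207 = 102069)
X(K) = -7*K
l - X(H(-18, 8)) = 102069 - (-7)*(-18) = 102069 - 1*126 = 102069 - 126 = 101943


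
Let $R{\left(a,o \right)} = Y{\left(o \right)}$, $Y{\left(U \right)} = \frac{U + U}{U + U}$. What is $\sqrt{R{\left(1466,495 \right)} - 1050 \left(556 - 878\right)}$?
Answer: $\sqrt{338101} \approx 581.46$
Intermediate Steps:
$Y{\left(U \right)} = 1$ ($Y{\left(U \right)} = \frac{2 U}{2 U} = 2 U \frac{1}{2 U} = 1$)
$R{\left(a,o \right)} = 1$
$\sqrt{R{\left(1466,495 \right)} - 1050 \left(556 - 878\right)} = \sqrt{1 - 1050 \left(556 - 878\right)} = \sqrt{1 - -338100} = \sqrt{1 + 338100} = \sqrt{338101}$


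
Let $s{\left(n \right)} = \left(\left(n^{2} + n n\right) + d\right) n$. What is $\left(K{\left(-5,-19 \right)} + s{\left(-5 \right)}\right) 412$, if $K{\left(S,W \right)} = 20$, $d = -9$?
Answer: $-76220$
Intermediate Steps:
$s{\left(n \right)} = n \left(-9 + 2 n^{2}\right)$ ($s{\left(n \right)} = \left(\left(n^{2} + n n\right) - 9\right) n = \left(\left(n^{2} + n^{2}\right) - 9\right) n = \left(2 n^{2} - 9\right) n = \left(-9 + 2 n^{2}\right) n = n \left(-9 + 2 n^{2}\right)$)
$\left(K{\left(-5,-19 \right)} + s{\left(-5 \right)}\right) 412 = \left(20 - 5 \left(-9 + 2 \left(-5\right)^{2}\right)\right) 412 = \left(20 - 5 \left(-9 + 2 \cdot 25\right)\right) 412 = \left(20 - 5 \left(-9 + 50\right)\right) 412 = \left(20 - 205\right) 412 = \left(-185\right) 412 = -76220$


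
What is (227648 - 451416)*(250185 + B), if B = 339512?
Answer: -131955318296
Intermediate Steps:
(227648 - 451416)*(250185 + B) = (227648 - 451416)*(250185 + 339512) = -223768*589697 = -131955318296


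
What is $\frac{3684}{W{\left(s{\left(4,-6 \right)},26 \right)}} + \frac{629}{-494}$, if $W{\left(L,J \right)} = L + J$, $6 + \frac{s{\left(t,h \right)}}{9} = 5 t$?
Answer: $\frac{5672}{247} \approx 22.964$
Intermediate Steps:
$s{\left(t,h \right)} = -54 + 45 t$ ($s{\left(t,h \right)} = -54 + 9 \cdot 5 t = -54 + 45 t$)
$W{\left(L,J \right)} = J + L$
$\frac{3684}{W{\left(s{\left(4,-6 \right)},26 \right)}} + \frac{629}{-494} = \frac{3684}{26 + \left(-54 + 45 \cdot 4\right)} + \frac{629}{-494} = \frac{3684}{26 + \left(-54 + 180\right)} + 629 \left(- \frac{1}{494}\right) = \frac{3684}{26 + 126} - \frac{629}{494} = \frac{3684}{152} - \frac{629}{494} = 3684 \cdot \frac{1}{152} - \frac{629}{494} = \frac{921}{38} - \frac{629}{494} = \frac{5672}{247}$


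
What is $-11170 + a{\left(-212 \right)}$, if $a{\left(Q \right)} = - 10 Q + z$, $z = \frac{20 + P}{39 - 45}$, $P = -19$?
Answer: $- \frac{54301}{6} \approx -9050.2$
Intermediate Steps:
$z = - \frac{1}{6}$ ($z = \frac{20 - 19}{39 - 45} = 1 \frac{1}{-6} = 1 \left(- \frac{1}{6}\right) = - \frac{1}{6} \approx -0.16667$)
$a{\left(Q \right)} = - \frac{1}{6} - 10 Q$ ($a{\left(Q \right)} = - 10 Q - \frac{1}{6} = - \frac{1}{6} - 10 Q$)
$-11170 + a{\left(-212 \right)} = -11170 - - \frac{12719}{6} = -11170 + \left(- \frac{1}{6} + 2120\right) = -11170 + \frac{12719}{6} = - \frac{54301}{6}$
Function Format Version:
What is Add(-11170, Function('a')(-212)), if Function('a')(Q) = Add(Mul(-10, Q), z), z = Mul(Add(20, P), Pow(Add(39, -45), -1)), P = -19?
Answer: Rational(-54301, 6) ≈ -9050.2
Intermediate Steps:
z = Rational(-1, 6) (z = Mul(Add(20, -19), Pow(Add(39, -45), -1)) = Mul(1, Pow(-6, -1)) = Mul(1, Rational(-1, 6)) = Rational(-1, 6) ≈ -0.16667)
Function('a')(Q) = Add(Rational(-1, 6), Mul(-10, Q)) (Function('a')(Q) = Add(Mul(-10, Q), Rational(-1, 6)) = Add(Rational(-1, 6), Mul(-10, Q)))
Add(-11170, Function('a')(-212)) = Add(-11170, Add(Rational(-1, 6), Mul(-10, -212))) = Add(-11170, Add(Rational(-1, 6), 2120)) = Add(-11170, Rational(12719, 6)) = Rational(-54301, 6)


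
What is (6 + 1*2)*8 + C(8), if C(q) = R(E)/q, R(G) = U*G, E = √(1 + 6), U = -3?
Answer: 64 - 3*√7/8 ≈ 63.008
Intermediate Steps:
E = √7 ≈ 2.6458
R(G) = -3*G
C(q) = -3*√7/q (C(q) = (-3*√7)/q = -3*√7/q)
(6 + 1*2)*8 + C(8) = (6 + 1*2)*8 - 3*√7/8 = (6 + 2)*8 - 3*√7*⅛ = 8*8 - 3*√7/8 = 64 - 3*√7/8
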